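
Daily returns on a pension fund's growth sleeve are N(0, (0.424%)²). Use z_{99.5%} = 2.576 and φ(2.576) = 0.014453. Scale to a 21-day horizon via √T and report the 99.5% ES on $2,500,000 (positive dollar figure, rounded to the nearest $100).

σ_{21d} = 0.424% × √21 = 1.943%.
ES multiplier = φ(z)/(1−α) = 0.014453/0.005 = 2.891.
ES = 1.943% × 2.891 = 5.617%; on $2,500,000: $140,425.

$140,400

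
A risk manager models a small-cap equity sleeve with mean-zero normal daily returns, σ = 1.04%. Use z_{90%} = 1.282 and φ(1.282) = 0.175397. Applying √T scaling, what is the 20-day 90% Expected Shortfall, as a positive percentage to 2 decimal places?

8.16%

σ_{20d} = 1.04% × √20 = 4.651%.
ES multiplier = φ(z)/(1−α) = 0.175397/0.1 = 1.754.
ES = 4.651% × 1.754 = 8.158%.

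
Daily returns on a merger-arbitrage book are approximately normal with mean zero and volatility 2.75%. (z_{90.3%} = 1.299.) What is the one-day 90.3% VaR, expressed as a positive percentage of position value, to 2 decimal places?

VaR = z·σ = 1.299 × 2.75% = 3.572%.

3.57%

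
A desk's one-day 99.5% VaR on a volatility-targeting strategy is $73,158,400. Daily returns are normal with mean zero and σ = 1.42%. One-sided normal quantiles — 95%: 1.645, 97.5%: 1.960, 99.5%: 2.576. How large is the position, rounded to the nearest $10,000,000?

VaR as a fraction of value: z·σ = 2.576 × 1.42% = 3.65792%.
Position = $73,158,400 / 0.0365792 = $2,000,000,000.

$2,000,000,000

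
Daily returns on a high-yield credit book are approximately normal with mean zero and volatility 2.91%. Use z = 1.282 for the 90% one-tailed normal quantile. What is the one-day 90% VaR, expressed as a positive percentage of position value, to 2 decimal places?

VaR = z·σ = 1.282 × 2.91% = 3.731%.

3.73%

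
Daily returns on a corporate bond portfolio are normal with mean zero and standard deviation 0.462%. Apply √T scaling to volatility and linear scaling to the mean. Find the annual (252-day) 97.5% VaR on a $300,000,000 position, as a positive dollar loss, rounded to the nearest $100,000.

$43,100,000

At 97.5%, z = 1.960.
σ_{252d} = 0.462% × √252 = 7.334%.
VaR = 1.960 × 7.334% = 14.375%.
On $300,000,000: 0.14375 × $300,000,000 = $43,125,000.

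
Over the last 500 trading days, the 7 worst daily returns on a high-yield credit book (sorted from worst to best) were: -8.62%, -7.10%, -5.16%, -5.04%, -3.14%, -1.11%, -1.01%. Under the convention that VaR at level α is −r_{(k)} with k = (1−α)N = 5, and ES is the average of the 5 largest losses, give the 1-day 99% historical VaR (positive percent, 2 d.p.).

k = 5; the 5th lowest return is -3.14%, so VaR = 3.14%.

3.14%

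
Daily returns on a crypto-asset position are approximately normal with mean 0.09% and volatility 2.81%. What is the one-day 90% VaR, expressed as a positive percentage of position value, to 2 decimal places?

At 90% one-sided, z = 1.282.
VaR = −μ + z·σ = −(0.09%) + 1.282 × 2.81% = 3.512%.

3.51%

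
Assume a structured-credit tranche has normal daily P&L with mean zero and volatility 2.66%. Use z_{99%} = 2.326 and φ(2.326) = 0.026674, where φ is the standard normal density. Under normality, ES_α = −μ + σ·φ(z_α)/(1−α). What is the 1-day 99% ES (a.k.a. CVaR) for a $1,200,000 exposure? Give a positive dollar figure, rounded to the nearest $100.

Tail multiplier: φ(z)/(1−α) = 0.026674 / 0.01 = 2.667.
ES = 2.66% × 2.667 = 7.094%.
On $1,200,000: 0.07094 × $1,200,000 = $85,128.

$85,100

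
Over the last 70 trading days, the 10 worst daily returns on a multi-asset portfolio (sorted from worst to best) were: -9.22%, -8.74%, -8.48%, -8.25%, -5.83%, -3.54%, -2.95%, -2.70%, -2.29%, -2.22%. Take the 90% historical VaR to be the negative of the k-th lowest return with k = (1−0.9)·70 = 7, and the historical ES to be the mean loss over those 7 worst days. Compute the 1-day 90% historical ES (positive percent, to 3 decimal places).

6.716%

The 7 worst returns sum to -47.01%.
ES = −(-47.01%) / 7 = 6.7157…% ≈ 6.716%.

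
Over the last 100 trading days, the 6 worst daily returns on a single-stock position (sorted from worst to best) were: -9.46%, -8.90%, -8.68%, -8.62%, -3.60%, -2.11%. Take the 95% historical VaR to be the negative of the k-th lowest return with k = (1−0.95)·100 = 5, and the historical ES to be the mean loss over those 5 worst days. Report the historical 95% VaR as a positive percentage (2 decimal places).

k = 5; the 5th lowest return is -3.60%, so VaR = 3.60%.

3.60%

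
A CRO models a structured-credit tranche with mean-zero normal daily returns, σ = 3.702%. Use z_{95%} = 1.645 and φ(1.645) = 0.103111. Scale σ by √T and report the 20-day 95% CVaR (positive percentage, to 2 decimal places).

34.14%

σ_{20d} = 3.702% × √20 = 16.556%.
ES multiplier = φ(z)/(1−α) = 0.103111/0.05 = 2.062.
ES = 16.556% × 2.062 = 34.138%.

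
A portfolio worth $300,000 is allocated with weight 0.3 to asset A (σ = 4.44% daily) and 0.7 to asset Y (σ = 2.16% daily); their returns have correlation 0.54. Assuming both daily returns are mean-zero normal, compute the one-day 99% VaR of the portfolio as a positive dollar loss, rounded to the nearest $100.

$17,400

σ_p² = 0.3²·4.44² + 0.7²·2.16² + 2·0.54·0.3·0.7·4.44·2.16 = 6.2355 (%²).
σ_p = √6.2355 = 2.497%.
At 99%, z = 2.326.
VaR = 2.326 × 2.497% = 5.808%; on $300,000 that is $17,424.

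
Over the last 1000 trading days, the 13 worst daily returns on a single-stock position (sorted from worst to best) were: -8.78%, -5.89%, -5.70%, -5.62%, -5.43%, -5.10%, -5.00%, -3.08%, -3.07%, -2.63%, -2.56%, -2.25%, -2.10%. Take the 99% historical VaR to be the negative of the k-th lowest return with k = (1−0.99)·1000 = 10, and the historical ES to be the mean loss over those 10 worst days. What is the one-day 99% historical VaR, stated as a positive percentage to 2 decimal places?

k = 10; the 10th lowest return is -2.63%, so VaR = 2.63%.

2.63%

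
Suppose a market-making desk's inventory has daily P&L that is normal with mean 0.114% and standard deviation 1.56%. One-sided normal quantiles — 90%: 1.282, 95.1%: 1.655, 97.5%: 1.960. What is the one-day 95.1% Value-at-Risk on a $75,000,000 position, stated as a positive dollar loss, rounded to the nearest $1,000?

VaR = −μ + z·σ = −(0.114%) + 1.655 × 1.56% = 2.468%.
On $75,000,000: 0.02468 × $75,000,000 = $1,851,000.

$1,851,000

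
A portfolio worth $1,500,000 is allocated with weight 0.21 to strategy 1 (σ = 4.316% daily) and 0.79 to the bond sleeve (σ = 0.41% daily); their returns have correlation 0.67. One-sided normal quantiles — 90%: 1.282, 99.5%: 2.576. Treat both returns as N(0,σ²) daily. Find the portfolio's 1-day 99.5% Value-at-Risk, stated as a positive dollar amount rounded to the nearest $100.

σ_p² = 0.21²·4.316² + 0.79²·0.41² + 2·0.67·0.21·0.79·4.316·0.41 = 1.3198 (%²).
σ_p = √1.3198 = 1.149%.
VaR = 2.576 × 1.149% = 2.960%; on $1,500,000 that is $44,400.

$44,400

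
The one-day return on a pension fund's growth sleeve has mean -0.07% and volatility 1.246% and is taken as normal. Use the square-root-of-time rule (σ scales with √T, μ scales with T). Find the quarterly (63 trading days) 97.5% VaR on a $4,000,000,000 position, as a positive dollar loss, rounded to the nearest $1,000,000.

At 97.5%, z = 1.960.
σ_{63d} = 1.246% × √63 = 9.890%; μ_{63d} = 63 × -0.07% = -4.410%.
VaR = −(-4.410%) + 1.960 × 9.890% = 23.794%.
On $4,000,000,000: 0.23794 × $4,000,000,000 = $951,760,000.

$952,000,000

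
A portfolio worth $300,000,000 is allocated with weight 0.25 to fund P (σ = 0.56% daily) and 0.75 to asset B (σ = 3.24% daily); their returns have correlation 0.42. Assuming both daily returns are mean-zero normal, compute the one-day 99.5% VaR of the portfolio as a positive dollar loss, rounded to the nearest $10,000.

$19,260,000

σ_p² = 0.25²·0.56² + 0.75²·3.24² + 2·0.42·0.25·0.75·0.56·3.24 = 6.2103 (%²).
σ_p = √6.2103 = 2.492%.
At 99.5%, z = 2.576.
VaR = 2.576 × 2.492% = 6.419%; on $300,000,000 that is $19,257,000.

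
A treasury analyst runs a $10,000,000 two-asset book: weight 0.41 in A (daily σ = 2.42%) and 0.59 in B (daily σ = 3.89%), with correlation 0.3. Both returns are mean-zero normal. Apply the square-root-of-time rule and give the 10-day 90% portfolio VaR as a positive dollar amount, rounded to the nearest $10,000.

$1,120,000

σ_p = √(0.41²·2.42² + 0.59²·3.89² + 2·0.3·0.41·0.59·2.42·3.89) = 2.760%.
σ_{10d} = 2.760% × √10 = 8.728%.
z(90%) = 1.282.
VaR = 1.282 × 8.728% = 11.189%; on $10,000,000 that is $1,118,900.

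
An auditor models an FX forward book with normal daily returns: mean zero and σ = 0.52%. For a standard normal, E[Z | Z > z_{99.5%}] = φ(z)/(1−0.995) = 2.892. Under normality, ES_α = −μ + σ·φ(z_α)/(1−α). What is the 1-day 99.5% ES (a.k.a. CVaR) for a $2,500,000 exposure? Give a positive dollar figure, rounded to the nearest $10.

$37,600

ES = 0.52% × 2.892 = 1.504%.
On $2,500,000: 0.01504 × $2,500,000 = $37,600.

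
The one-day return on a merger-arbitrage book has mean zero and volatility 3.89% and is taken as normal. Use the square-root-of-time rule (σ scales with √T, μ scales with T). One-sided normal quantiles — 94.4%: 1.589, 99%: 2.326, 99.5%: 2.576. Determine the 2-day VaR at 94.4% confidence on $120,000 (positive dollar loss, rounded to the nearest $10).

σ_{2d} = 3.89% × √2 = 5.501%.
VaR = 1.589 × 5.501% = 8.741%.
On $120,000: 0.08741 × $120,000 = $10,489.

$10,490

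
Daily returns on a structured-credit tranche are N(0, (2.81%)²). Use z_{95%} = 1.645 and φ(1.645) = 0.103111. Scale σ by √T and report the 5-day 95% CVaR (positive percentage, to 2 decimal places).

12.96%

σ_{5d} = 2.81% × √5 = 6.283%.
ES multiplier = φ(z)/(1−α) = 0.103111/0.05 = 2.062.
ES = 6.283% × 2.062 = 12.956%.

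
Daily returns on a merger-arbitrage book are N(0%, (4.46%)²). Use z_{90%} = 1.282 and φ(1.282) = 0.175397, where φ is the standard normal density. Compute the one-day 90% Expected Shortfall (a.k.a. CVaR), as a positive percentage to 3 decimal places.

Tail multiplier: φ(z)/(1−α) = 0.175397 / 0.1 = 1.754.
ES = 4.46% × 1.754 = 7.823%.

7.823%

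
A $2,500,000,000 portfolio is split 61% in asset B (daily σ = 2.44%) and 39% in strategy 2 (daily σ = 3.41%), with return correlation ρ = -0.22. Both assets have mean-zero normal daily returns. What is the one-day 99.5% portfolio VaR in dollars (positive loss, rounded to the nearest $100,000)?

σ_p² = 0.61²·2.44² + 0.39²·3.41² + 2·-0.22·0.61·0.39·2.44·3.41 = 3.1130 (%²).
σ_p = √3.1130 = 1.764%.
At 99.5%, z = 2.576.
VaR = 2.576 × 1.764% = 4.544%; on $2,500,000,000 that is $113,600,000.

$113,600,000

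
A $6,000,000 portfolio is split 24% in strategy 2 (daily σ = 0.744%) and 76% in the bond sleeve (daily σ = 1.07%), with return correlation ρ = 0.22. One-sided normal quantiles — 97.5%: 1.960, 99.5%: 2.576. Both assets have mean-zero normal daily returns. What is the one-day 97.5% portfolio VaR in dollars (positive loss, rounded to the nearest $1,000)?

σ_p² = 0.24²·0.744² + 0.76²·1.07² + 2·0.22·0.24·0.76·0.744·1.07 = 0.7571 (%²).
σ_p = √0.7571 = 0.870%.
VaR = 1.960 × 0.870% = 1.705%; on $6,000,000 that is $102,300.

$102,000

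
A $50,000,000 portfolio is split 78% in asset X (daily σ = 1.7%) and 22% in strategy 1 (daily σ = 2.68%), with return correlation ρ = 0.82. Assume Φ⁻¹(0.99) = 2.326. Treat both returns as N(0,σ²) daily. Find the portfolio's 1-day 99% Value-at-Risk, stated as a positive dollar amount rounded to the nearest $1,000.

$2,141,000

σ_p² = 0.78²·1.7² + 0.22²·2.68² + 2·0.82·0.78·0.22·1.7·2.68 = 3.3881 (%²).
σ_p = √3.3881 = 1.841%.
VaR = 2.326 × 1.841% = 4.282%; on $50,000,000 that is $2,141,000.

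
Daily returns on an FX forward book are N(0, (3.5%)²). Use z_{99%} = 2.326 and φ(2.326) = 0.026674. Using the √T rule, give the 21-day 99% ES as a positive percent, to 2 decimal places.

42.78%

σ_{21d} = 3.5% × √21 = 16.039%.
ES multiplier = φ(z)/(1−α) = 0.026674/0.01 = 2.667.
ES = 16.039% × 2.667 = 42.776%.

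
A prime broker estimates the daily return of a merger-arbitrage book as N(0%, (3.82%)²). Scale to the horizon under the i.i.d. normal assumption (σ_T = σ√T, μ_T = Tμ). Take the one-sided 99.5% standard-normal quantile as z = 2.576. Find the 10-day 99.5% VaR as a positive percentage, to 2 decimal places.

σ_{10d} = 3.82% × √10 = 12.080%.
VaR = 2.576 × 12.080% = 31.118%.

31.12%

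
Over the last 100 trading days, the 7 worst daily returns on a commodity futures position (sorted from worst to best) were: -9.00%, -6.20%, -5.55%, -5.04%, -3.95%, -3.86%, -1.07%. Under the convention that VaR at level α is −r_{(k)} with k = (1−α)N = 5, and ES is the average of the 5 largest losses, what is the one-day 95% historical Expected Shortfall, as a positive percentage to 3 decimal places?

5.948%

The 5 worst returns sum to -29.74%.
ES = −(-29.74%) / 5 = 5.948%.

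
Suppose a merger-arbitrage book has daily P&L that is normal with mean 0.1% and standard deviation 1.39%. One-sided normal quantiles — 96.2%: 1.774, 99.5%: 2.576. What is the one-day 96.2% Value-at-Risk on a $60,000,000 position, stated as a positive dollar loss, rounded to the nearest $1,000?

$1,420,000

VaR = −μ + z·σ = −(0.1%) + 1.774 × 1.39% = 2.366%.
On $60,000,000: 0.02366 × $60,000,000 = $1,419,600.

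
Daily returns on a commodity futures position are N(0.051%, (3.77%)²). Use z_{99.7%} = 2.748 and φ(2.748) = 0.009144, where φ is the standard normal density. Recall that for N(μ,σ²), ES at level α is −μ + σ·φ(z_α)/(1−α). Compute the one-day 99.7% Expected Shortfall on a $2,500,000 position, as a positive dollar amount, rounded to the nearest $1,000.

$286,000

Tail multiplier: φ(z)/(1−α) = 0.009144 / 0.003 = 3.048.
ES = −(0.051%) + 3.77% × 3.048 = 11.440%.
On $2,500,000: 0.11440 × $2,500,000 = $286,000.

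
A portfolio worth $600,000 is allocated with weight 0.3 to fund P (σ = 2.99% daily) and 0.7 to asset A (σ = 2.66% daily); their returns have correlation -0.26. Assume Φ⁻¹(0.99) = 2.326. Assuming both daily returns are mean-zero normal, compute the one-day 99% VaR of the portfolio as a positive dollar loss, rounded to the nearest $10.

$25,750

σ_p² = 0.3²·2.99² + 0.7²·2.66² + 2·-0.26·0.3·0.7·2.99·2.66 = 3.4031 (%²).
σ_p = √3.4031 = 1.845%.
VaR = 2.326 × 1.845% = 4.291%; on $600,000 that is $25,746.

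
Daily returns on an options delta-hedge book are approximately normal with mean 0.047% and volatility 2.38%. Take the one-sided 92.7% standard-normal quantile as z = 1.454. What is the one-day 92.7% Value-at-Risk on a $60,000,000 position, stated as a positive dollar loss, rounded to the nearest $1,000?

$2,048,000

VaR = −μ + z·σ = −(0.047%) + 1.454 × 2.38% = 3.414%.
On $60,000,000: 0.03414 × $60,000,000 = $2,048,400.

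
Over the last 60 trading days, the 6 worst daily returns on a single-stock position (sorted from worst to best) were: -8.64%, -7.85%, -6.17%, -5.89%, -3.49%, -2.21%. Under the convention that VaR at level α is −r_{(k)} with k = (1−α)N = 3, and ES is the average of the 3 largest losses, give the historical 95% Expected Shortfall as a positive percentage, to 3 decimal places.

7.553%

The 3 worst returns sum to -22.66%.
ES = −(-22.66%) / 3 = 7.5533…% ≈ 7.553%.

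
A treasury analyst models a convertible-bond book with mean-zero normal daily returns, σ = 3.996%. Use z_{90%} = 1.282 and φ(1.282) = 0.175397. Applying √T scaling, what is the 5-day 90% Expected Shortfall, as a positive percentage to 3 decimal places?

15.672%

σ_{5d} = 3.996% × √5 = 8.935%.
ES multiplier = φ(z)/(1−α) = 0.175397/0.1 = 1.754.
ES = 8.935% × 1.754 = 15.672%.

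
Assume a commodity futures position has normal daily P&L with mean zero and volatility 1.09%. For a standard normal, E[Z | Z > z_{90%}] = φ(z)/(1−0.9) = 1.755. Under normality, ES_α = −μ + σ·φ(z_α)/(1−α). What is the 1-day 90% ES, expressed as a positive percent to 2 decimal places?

ES = 1.09% × 1.755 = 1.913%.

1.91%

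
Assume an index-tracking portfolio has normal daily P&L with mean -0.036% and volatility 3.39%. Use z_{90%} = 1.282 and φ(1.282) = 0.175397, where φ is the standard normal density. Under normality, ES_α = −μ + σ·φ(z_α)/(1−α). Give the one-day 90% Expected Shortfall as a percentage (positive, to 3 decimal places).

5.982%

Tail multiplier: φ(z)/(1−α) = 0.175397 / 0.1 = 1.754.
ES = −(-0.036%) + 3.39% × 1.754 = 5.982%.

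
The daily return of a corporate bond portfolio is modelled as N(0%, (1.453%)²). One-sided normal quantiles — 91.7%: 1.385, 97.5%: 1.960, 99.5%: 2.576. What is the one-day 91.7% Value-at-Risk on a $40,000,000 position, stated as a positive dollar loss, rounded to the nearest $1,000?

$805,000

VaR = z·σ = 1.385 × 1.453% = 2.012%.
On $40,000,000: 0.02012 × $40,000,000 = $804,800.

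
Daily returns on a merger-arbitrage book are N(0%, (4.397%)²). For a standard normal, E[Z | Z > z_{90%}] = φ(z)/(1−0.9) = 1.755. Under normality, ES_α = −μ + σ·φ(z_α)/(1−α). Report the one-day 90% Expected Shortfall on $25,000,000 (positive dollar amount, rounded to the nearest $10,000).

ES = 4.397% × 1.755 = 7.717%.
On $25,000,000: 0.07717 × $25,000,000 = $1,929,250.

$1,930,000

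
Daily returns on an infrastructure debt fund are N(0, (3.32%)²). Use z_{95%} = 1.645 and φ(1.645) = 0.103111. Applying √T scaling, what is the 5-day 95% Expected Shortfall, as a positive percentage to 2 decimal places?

σ_{5d} = 3.32% × √5 = 7.424%.
ES multiplier = φ(z)/(1−α) = 0.103111/0.05 = 2.062.
ES = 7.424% × 2.062 = 15.308%.

15.31%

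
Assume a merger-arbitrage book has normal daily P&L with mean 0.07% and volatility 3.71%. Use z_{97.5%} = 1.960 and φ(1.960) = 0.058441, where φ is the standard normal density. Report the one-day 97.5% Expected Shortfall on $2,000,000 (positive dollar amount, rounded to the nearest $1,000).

Tail multiplier: φ(z)/(1−α) = 0.058441 / 0.025 = 2.338.
ES = −(0.07%) + 3.71% × 2.338 = 8.604%.
On $2,000,000: 0.08604 × $2,000,000 = $172,080.

$172,000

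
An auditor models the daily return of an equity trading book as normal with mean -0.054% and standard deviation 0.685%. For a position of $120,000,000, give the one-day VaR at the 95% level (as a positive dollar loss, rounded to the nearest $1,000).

$1,417,000

At 95% one-sided, z = 1.645.
VaR = −μ + z·σ = −(-0.054%) + 1.645 × 0.685% = 1.181%.
On $120,000,000: 0.01181 × $120,000,000 = $1,417,200.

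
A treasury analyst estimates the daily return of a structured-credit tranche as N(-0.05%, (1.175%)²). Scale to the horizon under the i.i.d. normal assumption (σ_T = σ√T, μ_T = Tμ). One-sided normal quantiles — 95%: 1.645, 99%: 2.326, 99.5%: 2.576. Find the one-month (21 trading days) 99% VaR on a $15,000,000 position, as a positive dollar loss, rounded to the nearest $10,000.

$2,040,000

σ_{21d} = 1.175% × √21 = 5.385%; μ_{21d} = 21 × -0.05% = -1.050%.
VaR = −(-1.050%) + 2.326 × 5.385% = 13.576%.
On $15,000,000: 0.13576 × $15,000,000 = $2,036,400.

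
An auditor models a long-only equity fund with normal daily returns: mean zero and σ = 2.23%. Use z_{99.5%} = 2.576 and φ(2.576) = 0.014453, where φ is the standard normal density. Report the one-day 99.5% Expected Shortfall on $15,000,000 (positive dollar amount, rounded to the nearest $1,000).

$967,000

Tail multiplier: φ(z)/(1−α) = 0.014453 / 0.005 = 2.891.
ES = 2.23% × 2.891 = 6.447%.
On $15,000,000: 0.06447 × $15,000,000 = $967,050.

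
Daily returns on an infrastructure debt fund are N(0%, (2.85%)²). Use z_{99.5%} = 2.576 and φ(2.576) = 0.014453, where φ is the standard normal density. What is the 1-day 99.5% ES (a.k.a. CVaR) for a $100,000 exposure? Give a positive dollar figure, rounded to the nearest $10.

$8,240

Tail multiplier: φ(z)/(1−α) = 0.014453 / 0.005 = 2.891.
ES = 2.85% × 2.891 = 8.239%.
On $100,000: 0.08239 × $100,000 = $8,239.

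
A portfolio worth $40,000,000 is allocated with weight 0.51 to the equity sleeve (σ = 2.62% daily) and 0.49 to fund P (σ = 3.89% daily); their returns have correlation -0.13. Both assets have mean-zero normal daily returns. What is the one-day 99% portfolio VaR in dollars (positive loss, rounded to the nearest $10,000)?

$2,030,000

σ_p² = 0.51²·2.62² + 0.49²·3.89² + 2·-0.13·0.51·0.49·2.62·3.89 = 4.7564 (%²).
σ_p = √4.7564 = 2.181%.
At 99%, z = 2.326.
VaR = 2.326 × 2.181% = 5.073%; on $40,000,000 that is $2,029,200.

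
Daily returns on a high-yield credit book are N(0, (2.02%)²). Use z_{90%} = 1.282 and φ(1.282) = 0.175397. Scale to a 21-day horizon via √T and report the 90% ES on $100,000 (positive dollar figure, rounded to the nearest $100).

σ_{21d} = 2.02% × √21 = 9.257%.
ES multiplier = φ(z)/(1−α) = 0.175397/0.1 = 1.754.
ES = 9.257% × 1.754 = 16.237%; on $100,000: $16,237.

$16,200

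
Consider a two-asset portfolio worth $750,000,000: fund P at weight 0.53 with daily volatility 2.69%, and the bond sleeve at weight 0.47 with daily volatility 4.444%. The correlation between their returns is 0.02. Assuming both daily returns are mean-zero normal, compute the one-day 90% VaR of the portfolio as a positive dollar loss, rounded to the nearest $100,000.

$24,500,000

σ_p² = 0.53²·2.69² + 0.47²·4.444² + 2·0.02·0.53·0.47·2.69·4.444 = 6.5143 (%²).
σ_p = √6.5143 = 2.552%.
At 90%, z = 1.282.
VaR = 1.282 × 2.552% = 3.272%; on $750,000,000 that is $24,540,000.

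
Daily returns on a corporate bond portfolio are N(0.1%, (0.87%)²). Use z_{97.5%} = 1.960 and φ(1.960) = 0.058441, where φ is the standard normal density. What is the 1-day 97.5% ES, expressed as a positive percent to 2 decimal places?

Tail multiplier: φ(z)/(1−α) = 0.058441 / 0.025 = 2.338.
ES = −(0.1%) + 0.87% × 2.338 = 1.934%.

1.93%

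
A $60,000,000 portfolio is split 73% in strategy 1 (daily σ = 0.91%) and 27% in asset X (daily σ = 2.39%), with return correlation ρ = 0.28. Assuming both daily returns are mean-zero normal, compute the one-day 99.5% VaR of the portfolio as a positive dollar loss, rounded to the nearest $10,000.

σ_p² = 0.73²·0.91² + 0.27²·2.39² + 2·0.28·0.73·0.27·0.91·2.39 = 1.0978 (%²).
σ_p = √1.0978 = 1.048%.
At 99.5%, z = 2.576.
VaR = 2.576 × 1.048% = 2.700%; on $60,000,000 that is $1,620,000.

$1,620,000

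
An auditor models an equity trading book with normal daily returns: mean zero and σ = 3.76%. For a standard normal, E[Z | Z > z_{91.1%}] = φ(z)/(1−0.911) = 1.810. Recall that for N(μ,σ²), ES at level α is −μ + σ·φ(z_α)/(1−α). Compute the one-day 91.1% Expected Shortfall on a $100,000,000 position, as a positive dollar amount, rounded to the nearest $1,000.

$6,806,000

ES = 3.76% × 1.810 = 6.806%.
On $100,000,000: 0.06806 × $100,000,000 = $6,806,000.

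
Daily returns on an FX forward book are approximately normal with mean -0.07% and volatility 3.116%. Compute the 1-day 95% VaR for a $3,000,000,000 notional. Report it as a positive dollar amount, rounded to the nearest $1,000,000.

At 95% one-sided, z = 1.645.
VaR = −μ + z·σ = −(-0.07%) + 1.645 × 3.116% = 5.196%.
On $3,000,000,000: 0.05196 × $3,000,000,000 = $155,880,000.

$156,000,000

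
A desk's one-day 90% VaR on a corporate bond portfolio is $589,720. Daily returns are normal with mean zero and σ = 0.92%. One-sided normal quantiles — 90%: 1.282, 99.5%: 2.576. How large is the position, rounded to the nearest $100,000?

VaR as a fraction of value: z·σ = 1.282 × 0.92% = 1.17944%.
Position = $589,720 / 0.0117944 = $50,000,000.

$50,000,000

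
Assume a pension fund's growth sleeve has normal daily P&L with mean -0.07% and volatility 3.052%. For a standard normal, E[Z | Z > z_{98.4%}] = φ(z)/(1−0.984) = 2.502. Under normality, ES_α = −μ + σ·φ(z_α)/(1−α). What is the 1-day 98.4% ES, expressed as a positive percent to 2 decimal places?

7.71%

ES = −(-0.07%) + 3.052% × 2.502 = 7.706%.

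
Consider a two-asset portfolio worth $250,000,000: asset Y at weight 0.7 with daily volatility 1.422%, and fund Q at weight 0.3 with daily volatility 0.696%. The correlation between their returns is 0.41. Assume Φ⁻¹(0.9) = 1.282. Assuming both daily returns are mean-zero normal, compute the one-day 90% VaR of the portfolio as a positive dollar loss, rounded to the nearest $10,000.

$3,520,000

σ_p² = 0.7²·1.422² + 0.3²·0.696² + 2·0.41·0.7·0.3·1.422·0.696 = 1.2048 (%²).
σ_p = √1.2048 = 1.098%.
VaR = 1.282 × 1.098% = 1.408%; on $250,000,000 that is $3,520,000.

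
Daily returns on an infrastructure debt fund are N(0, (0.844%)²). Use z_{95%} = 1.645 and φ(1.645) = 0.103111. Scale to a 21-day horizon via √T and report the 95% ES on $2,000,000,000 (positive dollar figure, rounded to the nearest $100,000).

σ_{21d} = 0.844% × √21 = 3.868%.
ES multiplier = φ(z)/(1−α) = 0.103111/0.05 = 2.062.
ES = 3.868% × 2.062 = 7.976%; on $2,000,000,000: $159,520,000.

$159,500,000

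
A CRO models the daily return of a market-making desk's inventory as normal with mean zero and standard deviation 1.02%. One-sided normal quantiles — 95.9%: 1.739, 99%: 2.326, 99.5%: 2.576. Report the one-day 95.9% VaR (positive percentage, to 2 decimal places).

VaR = z·σ = 1.739 × 1.02% = 1.774%.

1.77%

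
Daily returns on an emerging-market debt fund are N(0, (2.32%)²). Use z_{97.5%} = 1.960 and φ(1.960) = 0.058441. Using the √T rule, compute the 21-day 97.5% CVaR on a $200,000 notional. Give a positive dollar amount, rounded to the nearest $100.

$49,700

σ_{21d} = 2.32% × √21 = 10.632%.
ES multiplier = φ(z)/(1−α) = 0.058441/0.025 = 2.338.
ES = 10.632% × 2.338 = 24.858%; on $200,000: $49,716.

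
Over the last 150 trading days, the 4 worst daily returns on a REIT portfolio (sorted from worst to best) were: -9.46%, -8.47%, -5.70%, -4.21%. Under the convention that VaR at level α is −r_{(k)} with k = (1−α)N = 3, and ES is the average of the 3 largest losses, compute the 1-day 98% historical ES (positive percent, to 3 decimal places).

The 3 worst returns sum to -23.63%.
ES = −(-23.63%) / 3 = 7.8766…% ≈ 7.877%.

7.877%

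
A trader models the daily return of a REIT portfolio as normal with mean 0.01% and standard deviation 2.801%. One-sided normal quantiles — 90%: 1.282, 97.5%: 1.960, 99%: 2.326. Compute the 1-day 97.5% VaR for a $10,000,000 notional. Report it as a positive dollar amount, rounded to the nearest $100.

$548,000

VaR = −μ + z·σ = −(0.01%) + 1.960 × 2.801% = 5.480%.
On $10,000,000: 0.05480 × $10,000,000 = $548,000.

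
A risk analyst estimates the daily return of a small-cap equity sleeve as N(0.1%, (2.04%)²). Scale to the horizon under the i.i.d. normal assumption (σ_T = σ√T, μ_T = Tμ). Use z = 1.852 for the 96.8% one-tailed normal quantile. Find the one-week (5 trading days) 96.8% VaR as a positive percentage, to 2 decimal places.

σ_{5d} = 2.04% × √5 = 4.562%; μ_{5d} = 5 × 0.1% = 0.500%.
VaR = −(0.500%) + 1.852 × 4.562% = 7.949%.

7.95%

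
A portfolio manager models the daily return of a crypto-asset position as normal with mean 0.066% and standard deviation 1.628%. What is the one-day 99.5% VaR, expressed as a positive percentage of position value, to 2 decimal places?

4.13%

At 99.5% one-sided, z = 2.576.
VaR = −μ + z·σ = −(0.066%) + 2.576 × 1.628% = 4.128%.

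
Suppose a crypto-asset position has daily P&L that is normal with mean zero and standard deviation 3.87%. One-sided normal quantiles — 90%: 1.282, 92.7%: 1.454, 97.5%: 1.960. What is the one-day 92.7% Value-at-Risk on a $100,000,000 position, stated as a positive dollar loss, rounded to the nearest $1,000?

$5,627,000

VaR = z·σ = 1.454 × 3.87% = 5.627%.
On $100,000,000: 0.05627 × $100,000,000 = $5,627,000.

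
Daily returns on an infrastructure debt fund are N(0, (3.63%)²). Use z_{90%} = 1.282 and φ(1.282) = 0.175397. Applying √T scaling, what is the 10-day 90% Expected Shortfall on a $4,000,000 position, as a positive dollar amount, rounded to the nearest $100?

σ_{10d} = 3.63% × √10 = 11.479%.
ES multiplier = φ(z)/(1−α) = 0.175397/0.1 = 1.754.
ES = 11.479% × 1.754 = 20.134%; on $4,000,000: $805,360.

$805,400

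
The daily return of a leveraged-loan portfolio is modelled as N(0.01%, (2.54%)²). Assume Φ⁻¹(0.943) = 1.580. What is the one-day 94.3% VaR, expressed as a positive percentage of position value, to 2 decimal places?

VaR = −μ + z·σ = −(0.01%) + 1.580 × 2.54% = 4.003%.

4.00%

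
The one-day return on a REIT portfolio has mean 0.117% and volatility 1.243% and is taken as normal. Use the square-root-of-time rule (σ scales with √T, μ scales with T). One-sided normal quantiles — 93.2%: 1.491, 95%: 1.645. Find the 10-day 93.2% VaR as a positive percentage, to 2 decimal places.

4.69%

σ_{10d} = 1.243% × √10 = 3.931%; μ_{10d} = 10 × 0.117% = 1.170%.
VaR = −(1.170%) + 1.491 × 3.931% = 4.691%.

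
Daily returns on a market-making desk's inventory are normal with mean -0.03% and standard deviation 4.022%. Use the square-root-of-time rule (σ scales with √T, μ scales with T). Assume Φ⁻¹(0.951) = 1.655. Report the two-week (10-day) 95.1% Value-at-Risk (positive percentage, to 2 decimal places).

21.35%

σ_{10d} = 4.022% × √10 = 12.719%; μ_{10d} = 10 × -0.03% = -0.300%.
VaR = −(-0.300%) + 1.655 × 12.719% = 21.350%.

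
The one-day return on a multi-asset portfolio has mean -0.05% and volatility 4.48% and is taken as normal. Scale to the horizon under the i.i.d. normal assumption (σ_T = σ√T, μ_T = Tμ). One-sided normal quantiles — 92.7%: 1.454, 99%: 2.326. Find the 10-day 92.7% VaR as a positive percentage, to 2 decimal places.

21.10%

σ_{10d} = 4.48% × √10 = 14.167%; μ_{10d} = 10 × -0.05% = -0.500%.
VaR = −(-0.500%) + 1.454 × 14.167% = 21.099%.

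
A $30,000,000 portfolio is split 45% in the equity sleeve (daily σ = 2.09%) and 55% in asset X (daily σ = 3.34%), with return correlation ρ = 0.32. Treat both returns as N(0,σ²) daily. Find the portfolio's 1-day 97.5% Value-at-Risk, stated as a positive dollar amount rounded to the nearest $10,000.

σ_p² = 0.45²·2.09² + 0.55²·3.34² + 2·0.32·0.45·0.55·2.09·3.34 = 5.3648 (%²).
σ_p = √5.3648 = 2.316%.
At 97.5%, z = 1.960.
VaR = 1.960 × 2.316% = 4.539%; on $30,000,000 that is $1,361,700.

$1,360,000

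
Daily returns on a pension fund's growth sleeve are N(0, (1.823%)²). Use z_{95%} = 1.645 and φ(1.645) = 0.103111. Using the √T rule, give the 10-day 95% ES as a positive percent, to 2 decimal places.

σ_{10d} = 1.823% × √10 = 5.765%.
ES multiplier = φ(z)/(1−α) = 0.103111/0.05 = 2.062.
ES = 5.765% × 2.062 = 11.887%.

11.89%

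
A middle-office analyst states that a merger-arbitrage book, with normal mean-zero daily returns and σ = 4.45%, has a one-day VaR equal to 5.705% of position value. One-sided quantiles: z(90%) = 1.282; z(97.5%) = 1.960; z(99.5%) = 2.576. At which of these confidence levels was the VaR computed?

Implied z = VaR/σ = 5.705 / 4.45 = 1.282.
This matches z(90%) = 1.282.

90%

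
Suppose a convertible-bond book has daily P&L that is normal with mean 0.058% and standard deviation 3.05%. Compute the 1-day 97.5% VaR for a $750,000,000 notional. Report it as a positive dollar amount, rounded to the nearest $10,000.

$44,400,000

At 97.5% one-sided, z = 1.960.
VaR = −μ + z·σ = −(0.058%) + 1.960 × 3.05% = 5.920%.
On $750,000,000: 0.05920 × $750,000,000 = $44,400,000.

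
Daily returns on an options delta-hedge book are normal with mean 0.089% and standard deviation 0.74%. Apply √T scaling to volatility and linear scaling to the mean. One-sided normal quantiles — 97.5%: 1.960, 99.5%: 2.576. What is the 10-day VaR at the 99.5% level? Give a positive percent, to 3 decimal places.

5.138%

σ_{10d} = 0.74% × √10 = 2.340%; μ_{10d} = 10 × 0.089% = 0.890%.
VaR = −(0.890%) + 2.576 × 2.340% = 5.138%.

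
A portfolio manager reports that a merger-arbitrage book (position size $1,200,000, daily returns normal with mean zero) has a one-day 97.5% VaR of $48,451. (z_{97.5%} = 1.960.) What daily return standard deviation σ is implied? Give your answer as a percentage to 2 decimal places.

VaR as a fraction: $48,451 / $1,200,000 = 4.038%.
σ = VaR / z = 4.038% / 1.960 = 2.060%.

2.06%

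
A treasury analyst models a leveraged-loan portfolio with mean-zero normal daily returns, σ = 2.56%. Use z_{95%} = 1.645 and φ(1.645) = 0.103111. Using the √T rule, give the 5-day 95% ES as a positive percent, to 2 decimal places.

σ_{5d} = 2.56% × √5 = 5.724%.
ES multiplier = φ(z)/(1−α) = 0.103111/0.05 = 2.062.
ES = 5.724% × 2.062 = 11.803%.

11.80%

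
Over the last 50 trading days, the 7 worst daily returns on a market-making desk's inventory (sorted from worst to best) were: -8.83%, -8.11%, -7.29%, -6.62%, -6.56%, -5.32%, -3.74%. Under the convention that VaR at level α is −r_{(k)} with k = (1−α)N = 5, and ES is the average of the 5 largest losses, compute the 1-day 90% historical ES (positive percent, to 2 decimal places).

The 5 worst returns sum to -37.41%.
ES = −(-37.41%) / 5 = 7.482% ≈ 7.48%.

7.48%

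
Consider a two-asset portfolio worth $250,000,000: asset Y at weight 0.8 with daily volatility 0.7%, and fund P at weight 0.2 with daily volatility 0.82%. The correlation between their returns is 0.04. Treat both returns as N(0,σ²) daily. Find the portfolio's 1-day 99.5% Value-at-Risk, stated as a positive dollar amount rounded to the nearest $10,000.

σ_p² = 0.8²·0.7² + 0.2²·0.82² + 2·0.04·0.8·0.2·0.7·0.82 = 0.3478 (%²).
σ_p = √0.3478 = 0.590%.
At 99.5%, z = 2.576.
VaR = 2.576 × 0.590% = 1.520%; on $250,000,000 that is $3,800,000.

$3,800,000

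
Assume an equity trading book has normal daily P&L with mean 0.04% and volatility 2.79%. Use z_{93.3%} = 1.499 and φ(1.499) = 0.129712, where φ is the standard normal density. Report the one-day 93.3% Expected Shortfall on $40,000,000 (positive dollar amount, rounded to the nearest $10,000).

Tail multiplier: φ(z)/(1−α) = 0.129712 / 0.067 = 1.936.
ES = −(0.04%) + 2.79% × 1.936 = 5.361%.
On $40,000,000: 0.05361 × $40,000,000 = $2,144,400.

$2,140,000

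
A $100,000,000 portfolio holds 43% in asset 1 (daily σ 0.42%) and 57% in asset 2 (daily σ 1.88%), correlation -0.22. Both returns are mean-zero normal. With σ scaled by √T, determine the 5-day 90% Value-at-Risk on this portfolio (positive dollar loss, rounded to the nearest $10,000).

$3,000,000

σ_p = √(0.43²·0.42² + 0.57²·1.88² + 2·-0.22·0.43·0.57·0.42·1.88) = 1.047%.
σ_{5d} = 1.047% × √5 = 2.341%.
z(90%) = 1.282.
VaR = 1.282 × 2.341% = 3.001%; on $100,000,000 that is $3,001,000.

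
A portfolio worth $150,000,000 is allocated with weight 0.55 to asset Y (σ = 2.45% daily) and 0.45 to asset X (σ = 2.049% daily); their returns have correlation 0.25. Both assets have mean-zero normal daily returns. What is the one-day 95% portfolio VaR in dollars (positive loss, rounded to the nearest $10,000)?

$4,470,000

σ_p² = 0.55²·2.45² + 0.45²·2.049² + 2·0.25·0.55·0.45·2.45·2.049 = 3.2872 (%²).
σ_p = √3.2872 = 1.813%.
At 95%, z = 1.645.
VaR = 1.645 × 1.813% = 2.982%; on $150,000,000 that is $4,473,000.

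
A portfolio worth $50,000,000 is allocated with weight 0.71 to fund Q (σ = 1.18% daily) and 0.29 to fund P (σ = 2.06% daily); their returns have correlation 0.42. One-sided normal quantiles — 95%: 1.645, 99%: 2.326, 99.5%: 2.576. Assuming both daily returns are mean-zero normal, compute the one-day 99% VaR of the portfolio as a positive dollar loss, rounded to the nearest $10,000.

σ_p² = 0.71²·1.18² + 0.29²·2.06² + 2·0.42·0.71·0.29·1.18·2.06 = 1.4792 (%²).
σ_p = √1.4792 = 1.216%.
VaR = 2.326 × 1.216% = 2.828%; on $50,000,000 that is $1,414,000.

$1,410,000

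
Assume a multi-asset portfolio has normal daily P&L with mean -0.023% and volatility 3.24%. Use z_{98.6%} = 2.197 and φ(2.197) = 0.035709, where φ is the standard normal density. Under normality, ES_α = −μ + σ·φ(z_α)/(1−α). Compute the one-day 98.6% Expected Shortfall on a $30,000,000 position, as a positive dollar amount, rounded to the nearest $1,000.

$2,486,000

Tail multiplier: φ(z)/(1−α) = 0.035709 / 0.014 = 2.551.
ES = −(-0.023%) + 3.24% × 2.551 = 8.288%.
On $30,000,000: 0.08288 × $30,000,000 = $2,486,400.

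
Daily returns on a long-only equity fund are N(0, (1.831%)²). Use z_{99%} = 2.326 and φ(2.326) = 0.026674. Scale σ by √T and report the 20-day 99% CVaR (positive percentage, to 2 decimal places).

21.84%

σ_{20d} = 1.831% × √20 = 8.188%.
ES multiplier = φ(z)/(1−α) = 0.026674/0.01 = 2.667.
ES = 8.188% × 2.667 = 21.837%.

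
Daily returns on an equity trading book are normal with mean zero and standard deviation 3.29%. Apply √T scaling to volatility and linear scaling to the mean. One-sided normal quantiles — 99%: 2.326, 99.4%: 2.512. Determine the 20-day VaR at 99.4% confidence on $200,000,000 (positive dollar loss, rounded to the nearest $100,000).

$73,900,000

σ_{20d} = 3.29% × √20 = 14.713%.
VaR = 2.512 × 14.713% = 36.959%.
On $200,000,000: 0.36959 × $200,000,000 = $73,918,000.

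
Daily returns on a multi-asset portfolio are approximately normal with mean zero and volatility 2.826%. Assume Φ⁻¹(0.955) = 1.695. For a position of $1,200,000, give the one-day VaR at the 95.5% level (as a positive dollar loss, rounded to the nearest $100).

$57,500

VaR = z·σ = 1.695 × 2.826% = 4.790%.
On $1,200,000: 0.04790 × $1,200,000 = $57,480.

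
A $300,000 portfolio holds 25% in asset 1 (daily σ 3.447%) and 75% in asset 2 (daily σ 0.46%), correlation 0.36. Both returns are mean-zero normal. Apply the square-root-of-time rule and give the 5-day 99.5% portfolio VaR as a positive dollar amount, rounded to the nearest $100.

$17,900

σ_p = √(0.25²·3.447² + 0.75²·0.46² + 2·0.36·0.25·0.75·3.447·0.46) = 1.037%.
σ_{5d} = 1.037% × √5 = 2.319%.
z(99.5%) = 2.576.
VaR = 2.576 × 2.319% = 5.974%; on $300,000 that is $17,922.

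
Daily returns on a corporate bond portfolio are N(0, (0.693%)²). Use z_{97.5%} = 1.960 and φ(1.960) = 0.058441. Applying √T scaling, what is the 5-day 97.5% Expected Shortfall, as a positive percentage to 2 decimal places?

σ_{5d} = 0.693% × √5 = 1.550%.
ES multiplier = φ(z)/(1−α) = 0.058441/0.025 = 2.338.
ES = 1.550% × 2.338 = 3.624%.

3.62%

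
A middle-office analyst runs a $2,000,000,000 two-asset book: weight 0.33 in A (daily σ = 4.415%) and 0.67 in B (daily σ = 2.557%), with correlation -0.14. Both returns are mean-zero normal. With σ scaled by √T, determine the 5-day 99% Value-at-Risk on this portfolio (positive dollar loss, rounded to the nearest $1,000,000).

$217,000,000

σ_p = √(0.33²·4.415² + 0.67²·2.557² + 2·-0.14·0.33·0.67·4.415·2.557) = 2.088%.
σ_{5d} = 2.088% × √5 = 4.669%.
z(99%) = 2.326.
VaR = 2.326 × 4.669% = 10.860%; on $2,000,000,000 that is $217,200,000.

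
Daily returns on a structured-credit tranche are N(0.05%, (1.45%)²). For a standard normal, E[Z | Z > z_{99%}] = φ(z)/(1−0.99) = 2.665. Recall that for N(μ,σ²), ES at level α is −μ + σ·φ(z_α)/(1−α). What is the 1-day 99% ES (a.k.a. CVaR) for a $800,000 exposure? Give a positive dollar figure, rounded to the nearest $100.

ES = −(0.05%) + 1.45% × 2.665 = 3.814%.
On $800,000: 0.03814 × $800,000 = $30,512.

$30,500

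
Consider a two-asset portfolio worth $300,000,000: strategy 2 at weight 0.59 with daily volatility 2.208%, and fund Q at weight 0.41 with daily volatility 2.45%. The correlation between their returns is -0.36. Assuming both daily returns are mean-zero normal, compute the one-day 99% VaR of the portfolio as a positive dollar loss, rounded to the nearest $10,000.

$9,270,000

σ_p² = 0.59²·2.208² + 0.41²·2.45² + 2·-0.36·0.59·0.41·2.208·2.45 = 1.7639 (%²).
σ_p = √1.7639 = 1.328%.
At 99%, z = 2.326.
VaR = 2.326 × 1.328% = 3.089%; on $300,000,000 that is $9,267,000.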